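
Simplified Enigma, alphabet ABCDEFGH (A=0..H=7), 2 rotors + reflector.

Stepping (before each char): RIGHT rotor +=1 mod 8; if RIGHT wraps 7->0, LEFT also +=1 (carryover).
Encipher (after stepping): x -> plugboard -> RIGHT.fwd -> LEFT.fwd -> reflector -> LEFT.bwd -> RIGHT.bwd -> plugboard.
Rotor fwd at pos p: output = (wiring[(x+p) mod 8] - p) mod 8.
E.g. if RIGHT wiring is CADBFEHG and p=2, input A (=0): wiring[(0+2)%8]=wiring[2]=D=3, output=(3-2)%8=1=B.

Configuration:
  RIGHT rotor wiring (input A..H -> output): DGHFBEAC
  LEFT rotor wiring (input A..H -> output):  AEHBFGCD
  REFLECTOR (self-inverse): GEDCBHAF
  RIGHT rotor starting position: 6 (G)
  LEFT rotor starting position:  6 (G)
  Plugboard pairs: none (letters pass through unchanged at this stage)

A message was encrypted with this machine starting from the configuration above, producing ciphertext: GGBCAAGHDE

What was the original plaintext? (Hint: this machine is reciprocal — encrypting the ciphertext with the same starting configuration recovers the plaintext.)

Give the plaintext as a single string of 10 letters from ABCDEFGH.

Char 1 ('G'): step: R->7, L=6; G->plug->G->R->F->L->D->refl->C->L'->C->R'->F->plug->F
Char 2 ('G'): step: R->0, L->7 (L advanced); G->plug->G->R->A->L->E->refl->B->L'->B->R'->E->plug->E
Char 3 ('B'): step: R->1, L=7; B->plug->B->R->G->L->H->refl->F->L'->C->R'->H->plug->H
Char 4 ('C'): step: R->2, L=7; C->plug->C->R->H->L->D->refl->C->L'->E->R'->H->plug->H
Char 5 ('A'): step: R->3, L=7; A->plug->A->R->C->L->F->refl->H->L'->G->R'->B->plug->B
Char 6 ('A'): step: R->4, L=7; A->plug->A->R->F->L->G->refl->A->L'->D->R'->G->plug->G
Char 7 ('G'): step: R->5, L=7; G->plug->G->R->A->L->E->refl->B->L'->B->R'->E->plug->E
Char 8 ('H'): step: R->6, L=7; H->plug->H->R->G->L->H->refl->F->L'->C->R'->A->plug->A
Char 9 ('D'): step: R->7, L=7; D->plug->D->R->A->L->E->refl->B->L'->B->R'->H->plug->H
Char 10 ('E'): step: R->0, L->0 (L advanced); E->plug->E->R->B->L->E->refl->B->L'->D->R'->A->plug->A

Answer: FEHHBGEAHA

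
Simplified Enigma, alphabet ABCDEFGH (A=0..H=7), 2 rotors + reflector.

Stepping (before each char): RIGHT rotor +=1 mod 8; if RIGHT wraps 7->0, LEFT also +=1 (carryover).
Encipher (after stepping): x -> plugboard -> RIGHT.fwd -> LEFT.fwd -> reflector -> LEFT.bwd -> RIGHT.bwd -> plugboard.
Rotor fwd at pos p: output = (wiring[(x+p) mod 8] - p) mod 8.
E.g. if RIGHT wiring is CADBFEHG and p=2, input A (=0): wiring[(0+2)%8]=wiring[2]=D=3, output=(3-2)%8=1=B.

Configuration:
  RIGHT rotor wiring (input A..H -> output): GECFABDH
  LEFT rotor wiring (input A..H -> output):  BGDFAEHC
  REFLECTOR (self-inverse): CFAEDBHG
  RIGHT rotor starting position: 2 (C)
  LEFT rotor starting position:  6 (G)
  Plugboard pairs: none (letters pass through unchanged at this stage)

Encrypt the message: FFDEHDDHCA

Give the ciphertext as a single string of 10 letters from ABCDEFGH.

Answer: CACCAABGBE

Derivation:
Char 1 ('F'): step: R->3, L=6; F->plug->F->R->D->L->A->refl->C->L'->G->R'->C->plug->C
Char 2 ('F'): step: R->4, L=6; F->plug->F->R->A->L->B->refl->F->L'->E->R'->A->plug->A
Char 3 ('D'): step: R->5, L=6; D->plug->D->R->B->L->E->refl->D->L'->C->R'->C->plug->C
Char 4 ('E'): step: R->6, L=6; E->plug->E->R->E->L->F->refl->B->L'->A->R'->C->plug->C
Char 5 ('H'): step: R->7, L=6; H->plug->H->R->E->L->F->refl->B->L'->A->R'->A->plug->A
Char 6 ('D'): step: R->0, L->7 (L advanced); D->plug->D->R->F->L->B->refl->F->L'->G->R'->A->plug->A
Char 7 ('D'): step: R->1, L=7; D->plug->D->R->H->L->A->refl->C->L'->B->R'->B->plug->B
Char 8 ('H'): step: R->2, L=7; H->plug->H->R->C->L->H->refl->G->L'->E->R'->G->plug->G
Char 9 ('C'): step: R->3, L=7; C->plug->C->R->G->L->F->refl->B->L'->F->R'->B->plug->B
Char 10 ('A'): step: R->4, L=7; A->plug->A->R->E->L->G->refl->H->L'->C->R'->E->plug->E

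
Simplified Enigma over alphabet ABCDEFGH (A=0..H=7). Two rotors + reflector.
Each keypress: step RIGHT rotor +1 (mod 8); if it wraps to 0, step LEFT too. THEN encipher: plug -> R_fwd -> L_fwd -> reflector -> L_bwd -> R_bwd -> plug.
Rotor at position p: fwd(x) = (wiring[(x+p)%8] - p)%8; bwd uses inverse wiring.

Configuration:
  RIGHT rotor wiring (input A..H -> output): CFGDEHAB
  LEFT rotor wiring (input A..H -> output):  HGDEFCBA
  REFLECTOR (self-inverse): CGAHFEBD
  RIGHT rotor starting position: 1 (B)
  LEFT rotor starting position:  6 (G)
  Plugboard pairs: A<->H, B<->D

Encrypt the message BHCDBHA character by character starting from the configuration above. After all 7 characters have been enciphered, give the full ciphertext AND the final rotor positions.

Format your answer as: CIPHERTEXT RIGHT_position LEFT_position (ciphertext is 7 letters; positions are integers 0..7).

Answer: CEAFCFF 0 7

Derivation:
Char 1 ('B'): step: R->2, L=6; B->plug->D->R->F->L->G->refl->B->L'->C->R'->C->plug->C
Char 2 ('H'): step: R->3, L=6; H->plug->A->R->A->L->D->refl->H->L'->G->R'->E->plug->E
Char 3 ('C'): step: R->4, L=6; C->plug->C->R->E->L->F->refl->E->L'->H->R'->H->plug->A
Char 4 ('D'): step: R->5, L=6; D->plug->B->R->D->L->A->refl->C->L'->B->R'->F->plug->F
Char 5 ('B'): step: R->6, L=6; B->plug->D->R->H->L->E->refl->F->L'->E->R'->C->plug->C
Char 6 ('H'): step: R->7, L=6; H->plug->A->R->C->L->B->refl->G->L'->F->R'->F->plug->F
Char 7 ('A'): step: R->0, L->7 (L advanced); A->plug->H->R->B->L->A->refl->C->L'->H->R'->F->plug->F
Final: ciphertext=CEAFCFF, RIGHT=0, LEFT=7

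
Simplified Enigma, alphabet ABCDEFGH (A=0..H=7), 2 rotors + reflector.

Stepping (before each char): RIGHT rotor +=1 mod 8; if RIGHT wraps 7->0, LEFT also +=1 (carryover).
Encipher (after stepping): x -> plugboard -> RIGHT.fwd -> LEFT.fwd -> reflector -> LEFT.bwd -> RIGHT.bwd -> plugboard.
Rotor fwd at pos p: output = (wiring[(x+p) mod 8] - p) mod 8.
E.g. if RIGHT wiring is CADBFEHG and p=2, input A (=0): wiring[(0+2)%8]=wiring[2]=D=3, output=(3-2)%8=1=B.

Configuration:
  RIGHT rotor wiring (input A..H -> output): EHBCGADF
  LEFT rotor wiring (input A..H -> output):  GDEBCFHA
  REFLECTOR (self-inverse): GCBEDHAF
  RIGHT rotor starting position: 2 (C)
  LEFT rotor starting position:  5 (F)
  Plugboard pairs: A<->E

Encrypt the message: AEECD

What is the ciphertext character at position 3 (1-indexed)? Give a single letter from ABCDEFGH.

Char 1 ('A'): step: R->3, L=5; A->plug->E->R->C->L->D->refl->E->L'->G->R'->H->plug->H
Char 2 ('E'): step: R->4, L=5; E->plug->A->R->C->L->D->refl->E->L'->G->R'->H->plug->H
Char 3 ('E'): step: R->5, L=5; E->plug->A->R->D->L->B->refl->C->L'->B->R'->H->plug->H

H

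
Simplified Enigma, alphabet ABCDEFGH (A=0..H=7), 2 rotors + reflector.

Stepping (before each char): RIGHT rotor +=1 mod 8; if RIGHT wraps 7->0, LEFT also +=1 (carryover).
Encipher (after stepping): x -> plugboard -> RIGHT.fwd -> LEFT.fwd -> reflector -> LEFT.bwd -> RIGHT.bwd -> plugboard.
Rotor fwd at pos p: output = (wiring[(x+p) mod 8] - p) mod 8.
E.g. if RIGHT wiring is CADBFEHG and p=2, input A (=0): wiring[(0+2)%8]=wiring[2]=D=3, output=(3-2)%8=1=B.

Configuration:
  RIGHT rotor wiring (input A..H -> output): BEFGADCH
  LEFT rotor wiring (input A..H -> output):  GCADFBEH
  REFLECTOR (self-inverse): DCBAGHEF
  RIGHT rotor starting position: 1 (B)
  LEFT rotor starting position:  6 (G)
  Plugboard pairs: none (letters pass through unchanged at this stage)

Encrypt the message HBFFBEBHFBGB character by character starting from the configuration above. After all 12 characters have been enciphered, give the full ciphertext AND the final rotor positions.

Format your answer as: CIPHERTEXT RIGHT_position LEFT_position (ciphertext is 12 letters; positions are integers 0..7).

Char 1 ('H'): step: R->2, L=6; H->plug->H->R->C->L->A->refl->D->L'->H->R'->G->plug->G
Char 2 ('B'): step: R->3, L=6; B->plug->B->R->F->L->F->refl->H->L'->G->R'->F->plug->F
Char 3 ('F'): step: R->4, L=6; F->plug->F->R->A->L->G->refl->E->L'->D->R'->D->plug->D
Char 4 ('F'): step: R->5, L=6; F->plug->F->R->A->L->G->refl->E->L'->D->R'->H->plug->H
Char 5 ('B'): step: R->6, L=6; B->plug->B->R->B->L->B->refl->C->L'->E->R'->A->plug->A
Char 6 ('E'): step: R->7, L=6; E->plug->E->R->H->L->D->refl->A->L'->C->R'->B->plug->B
Char 7 ('B'): step: R->0, L->7 (L advanced); B->plug->B->R->E->L->E->refl->G->L'->F->R'->C->plug->C
Char 8 ('H'): step: R->1, L=7; H->plug->H->R->A->L->A->refl->D->L'->C->R'->E->plug->E
Char 9 ('F'): step: R->2, L=7; F->plug->F->R->F->L->G->refl->E->L'->E->R'->B->plug->B
Char 10 ('B'): step: R->3, L=7; B->plug->B->R->F->L->G->refl->E->L'->E->R'->E->plug->E
Char 11 ('G'): step: R->4, L=7; G->plug->G->R->B->L->H->refl->F->L'->H->R'->B->plug->B
Char 12 ('B'): step: R->5, L=7; B->plug->B->R->F->L->G->refl->E->L'->E->R'->D->plug->D
Final: ciphertext=GFDHABCEBEBD, RIGHT=5, LEFT=7

Answer: GFDHABCEBEBD 5 7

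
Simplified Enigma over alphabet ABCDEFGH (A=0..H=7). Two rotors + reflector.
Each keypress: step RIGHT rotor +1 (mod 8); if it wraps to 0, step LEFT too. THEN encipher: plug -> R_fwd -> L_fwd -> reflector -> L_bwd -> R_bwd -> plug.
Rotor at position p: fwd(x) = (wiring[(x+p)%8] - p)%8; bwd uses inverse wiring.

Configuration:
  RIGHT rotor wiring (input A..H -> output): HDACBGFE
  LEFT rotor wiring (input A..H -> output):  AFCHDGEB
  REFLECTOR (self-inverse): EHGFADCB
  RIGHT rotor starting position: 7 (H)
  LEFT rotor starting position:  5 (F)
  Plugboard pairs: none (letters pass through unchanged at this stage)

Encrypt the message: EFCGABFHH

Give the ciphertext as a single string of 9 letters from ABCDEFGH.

Char 1 ('E'): step: R->0, L->6 (L advanced); E->plug->E->R->B->L->D->refl->F->L'->G->R'->F->plug->F
Char 2 ('F'): step: R->1, L=6; F->plug->F->R->E->L->E->refl->A->L'->H->R'->B->plug->B
Char 3 ('C'): step: R->2, L=6; C->plug->C->R->H->L->A->refl->E->L'->E->R'->D->plug->D
Char 4 ('G'): step: R->3, L=6; G->plug->G->R->A->L->G->refl->C->L'->C->R'->D->plug->D
Char 5 ('A'): step: R->4, L=6; A->plug->A->R->F->L->B->refl->H->L'->D->R'->E->plug->E
Char 6 ('B'): step: R->5, L=6; B->plug->B->R->A->L->G->refl->C->L'->C->R'->D->plug->D
Char 7 ('F'): step: R->6, L=6; F->plug->F->R->E->L->E->refl->A->L'->H->R'->A->plug->A
Char 8 ('H'): step: R->7, L=6; H->plug->H->R->G->L->F->refl->D->L'->B->R'->D->plug->D
Char 9 ('H'): step: R->0, L->7 (L advanced); H->plug->H->R->E->L->A->refl->E->L'->F->R'->G->plug->G

Answer: FBDDEDADG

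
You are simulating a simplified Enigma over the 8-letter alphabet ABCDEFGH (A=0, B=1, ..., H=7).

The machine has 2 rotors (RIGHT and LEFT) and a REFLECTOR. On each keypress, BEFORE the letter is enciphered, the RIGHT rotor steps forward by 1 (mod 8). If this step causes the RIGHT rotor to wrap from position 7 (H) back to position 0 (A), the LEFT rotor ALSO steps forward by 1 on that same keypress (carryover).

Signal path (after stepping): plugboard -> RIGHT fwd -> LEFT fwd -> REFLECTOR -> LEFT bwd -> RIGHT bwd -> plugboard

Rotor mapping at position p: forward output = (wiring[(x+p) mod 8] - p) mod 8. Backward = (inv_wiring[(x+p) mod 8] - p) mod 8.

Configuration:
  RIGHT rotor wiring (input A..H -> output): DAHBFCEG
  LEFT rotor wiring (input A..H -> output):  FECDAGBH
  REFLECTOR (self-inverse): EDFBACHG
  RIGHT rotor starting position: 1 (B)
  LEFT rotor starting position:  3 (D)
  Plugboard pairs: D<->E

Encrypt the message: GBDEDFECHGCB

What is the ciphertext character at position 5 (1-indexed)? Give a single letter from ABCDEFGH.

Char 1 ('G'): step: R->2, L=3; G->plug->G->R->B->L->F->refl->C->L'->F->R'->A->plug->A
Char 2 ('B'): step: R->3, L=3; B->plug->B->R->C->L->D->refl->B->L'->G->R'->A->plug->A
Char 3 ('D'): step: R->4, L=3; D->plug->E->R->H->L->H->refl->G->L'->D->R'->G->plug->G
Char 4 ('E'): step: R->5, L=3; E->plug->D->R->G->L->B->refl->D->L'->C->R'->F->plug->F
Char 5 ('D'): step: R->6, L=3; D->plug->E->R->B->L->F->refl->C->L'->F->R'->C->plug->C

C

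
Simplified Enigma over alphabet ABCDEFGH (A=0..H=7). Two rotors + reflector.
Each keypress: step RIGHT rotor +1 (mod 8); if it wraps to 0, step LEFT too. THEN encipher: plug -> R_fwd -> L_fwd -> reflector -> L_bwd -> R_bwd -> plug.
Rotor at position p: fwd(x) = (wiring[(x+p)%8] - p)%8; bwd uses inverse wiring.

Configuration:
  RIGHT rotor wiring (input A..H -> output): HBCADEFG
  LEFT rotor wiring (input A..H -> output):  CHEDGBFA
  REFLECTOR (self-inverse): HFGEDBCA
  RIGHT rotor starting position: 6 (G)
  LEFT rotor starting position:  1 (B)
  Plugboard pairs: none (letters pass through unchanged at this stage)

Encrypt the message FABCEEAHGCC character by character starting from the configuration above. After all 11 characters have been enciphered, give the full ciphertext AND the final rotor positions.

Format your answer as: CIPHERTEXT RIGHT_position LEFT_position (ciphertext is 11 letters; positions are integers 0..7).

Answer: HBCHGGCDBEF 1 3

Derivation:
Char 1 ('F'): step: R->7, L=1; F->plug->F->R->E->L->A->refl->H->L'->G->R'->H->plug->H
Char 2 ('A'): step: R->0, L->2 (L advanced); A->plug->A->R->H->L->F->refl->B->L'->B->R'->B->plug->B
Char 3 ('B'): step: R->1, L=2; B->plug->B->R->B->L->B->refl->F->L'->H->R'->C->plug->C
Char 4 ('C'): step: R->2, L=2; C->plug->C->R->B->L->B->refl->F->L'->H->R'->H->plug->H
Char 5 ('E'): step: R->3, L=2; E->plug->E->R->D->L->H->refl->A->L'->G->R'->G->plug->G
Char 6 ('E'): step: R->4, L=2; E->plug->E->R->D->L->H->refl->A->L'->G->R'->G->plug->G
Char 7 ('A'): step: R->5, L=2; A->plug->A->R->H->L->F->refl->B->L'->B->R'->C->plug->C
Char 8 ('H'): step: R->6, L=2; H->plug->H->R->G->L->A->refl->H->L'->D->R'->D->plug->D
Char 9 ('G'): step: R->7, L=2; G->plug->G->R->F->L->G->refl->C->L'->A->R'->B->plug->B
Char 10 ('C'): step: R->0, L->3 (L advanced); C->plug->C->R->C->L->G->refl->C->L'->D->R'->E->plug->E
Char 11 ('C'): step: R->1, L=3; C->plug->C->R->H->L->B->refl->F->L'->E->R'->F->plug->F
Final: ciphertext=HBCHGGCDBEF, RIGHT=1, LEFT=3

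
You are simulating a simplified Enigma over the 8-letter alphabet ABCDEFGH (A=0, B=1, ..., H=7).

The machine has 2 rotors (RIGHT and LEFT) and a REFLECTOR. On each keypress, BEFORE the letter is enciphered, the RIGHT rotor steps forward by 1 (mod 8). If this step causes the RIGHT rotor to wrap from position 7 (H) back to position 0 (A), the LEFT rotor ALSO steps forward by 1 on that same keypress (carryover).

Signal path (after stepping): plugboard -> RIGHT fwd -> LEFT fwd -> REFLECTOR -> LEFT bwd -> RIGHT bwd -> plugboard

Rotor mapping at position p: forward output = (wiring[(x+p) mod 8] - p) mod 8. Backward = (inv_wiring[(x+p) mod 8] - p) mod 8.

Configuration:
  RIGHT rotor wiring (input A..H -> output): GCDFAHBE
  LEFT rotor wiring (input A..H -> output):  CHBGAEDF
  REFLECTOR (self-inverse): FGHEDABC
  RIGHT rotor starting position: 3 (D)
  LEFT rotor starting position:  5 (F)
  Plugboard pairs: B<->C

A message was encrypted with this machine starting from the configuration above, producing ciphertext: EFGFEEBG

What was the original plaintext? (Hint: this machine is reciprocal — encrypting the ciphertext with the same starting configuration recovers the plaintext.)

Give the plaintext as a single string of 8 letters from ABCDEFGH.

Char 1 ('E'): step: R->4, L=5; E->plug->E->R->C->L->A->refl->F->L'->D->R'->B->plug->C
Char 2 ('F'): step: R->5, L=5; F->plug->F->R->G->L->B->refl->G->L'->B->R'->D->plug->D
Char 3 ('G'): step: R->6, L=5; G->plug->G->R->C->L->A->refl->F->L'->D->R'->A->plug->A
Char 4 ('F'): step: R->7, L=5; F->plug->F->R->B->L->G->refl->B->L'->G->R'->E->plug->E
Char 5 ('E'): step: R->0, L->6 (L advanced); E->plug->E->R->A->L->F->refl->A->L'->F->R'->D->plug->D
Char 6 ('E'): step: R->1, L=6; E->plug->E->R->G->L->C->refl->H->L'->B->R'->A->plug->A
Char 7 ('B'): step: R->2, L=6; B->plug->C->R->G->L->C->refl->H->L'->B->R'->A->plug->A
Char 8 ('G'): step: R->3, L=6; G->plug->G->R->H->L->G->refl->B->L'->D->R'->F->plug->F

Answer: CDAEDAAF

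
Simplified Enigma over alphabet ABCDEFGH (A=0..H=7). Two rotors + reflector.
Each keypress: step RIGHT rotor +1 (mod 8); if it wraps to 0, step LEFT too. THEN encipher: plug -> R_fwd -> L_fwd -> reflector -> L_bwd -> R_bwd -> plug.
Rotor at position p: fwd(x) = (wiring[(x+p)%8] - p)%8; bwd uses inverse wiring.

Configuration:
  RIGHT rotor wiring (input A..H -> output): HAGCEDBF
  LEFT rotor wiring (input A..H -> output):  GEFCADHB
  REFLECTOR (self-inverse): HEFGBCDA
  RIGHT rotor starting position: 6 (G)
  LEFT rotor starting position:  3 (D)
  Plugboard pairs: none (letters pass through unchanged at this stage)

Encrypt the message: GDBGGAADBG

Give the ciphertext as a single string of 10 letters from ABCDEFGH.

Char 1 ('G'): step: R->7, L=3; G->plug->G->R->E->L->G->refl->D->L'->F->R'->F->plug->F
Char 2 ('D'): step: R->0, L->4 (L advanced); D->plug->D->R->C->L->D->refl->G->L'->H->R'->A->plug->A
Char 3 ('B'): step: R->1, L=4; B->plug->B->R->F->L->A->refl->H->L'->B->R'->C->plug->C
Char 4 ('G'): step: R->2, L=4; G->plug->G->R->F->L->A->refl->H->L'->B->R'->D->plug->D
Char 5 ('G'): step: R->3, L=4; G->plug->G->R->F->L->A->refl->H->L'->B->R'->B->plug->B
Char 6 ('A'): step: R->4, L=4; A->plug->A->R->A->L->E->refl->B->L'->G->R'->H->plug->H
Char 7 ('A'): step: R->5, L=4; A->plug->A->R->G->L->B->refl->E->L'->A->R'->C->plug->C
Char 8 ('D'): step: R->6, L=4; D->plug->D->R->C->L->D->refl->G->L'->H->R'->B->plug->B
Char 9 ('B'): step: R->7, L=4; B->plug->B->R->A->L->E->refl->B->L'->G->R'->A->plug->A
Char 10 ('G'): step: R->0, L->5 (L advanced); G->plug->G->R->B->L->C->refl->F->L'->G->R'->C->plug->C

Answer: FACDBHCBAC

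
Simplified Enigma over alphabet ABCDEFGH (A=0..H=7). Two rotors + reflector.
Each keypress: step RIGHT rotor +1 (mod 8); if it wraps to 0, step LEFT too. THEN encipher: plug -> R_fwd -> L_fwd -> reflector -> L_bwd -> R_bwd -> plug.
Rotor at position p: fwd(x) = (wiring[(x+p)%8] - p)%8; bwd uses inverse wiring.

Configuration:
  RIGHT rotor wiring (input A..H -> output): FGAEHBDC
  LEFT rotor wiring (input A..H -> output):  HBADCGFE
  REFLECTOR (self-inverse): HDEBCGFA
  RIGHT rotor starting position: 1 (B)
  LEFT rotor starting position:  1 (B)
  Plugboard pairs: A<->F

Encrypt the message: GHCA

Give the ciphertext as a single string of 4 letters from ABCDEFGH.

Answer: FAGB

Derivation:
Char 1 ('G'): step: R->2, L=1; G->plug->G->R->D->L->B->refl->D->L'->G->R'->A->plug->F
Char 2 ('H'): step: R->3, L=1; H->plug->H->R->F->L->E->refl->C->L'->C->R'->F->plug->A
Char 3 ('C'): step: R->4, L=1; C->plug->C->R->H->L->G->refl->F->L'->E->R'->G->plug->G
Char 4 ('A'): step: R->5, L=1; A->plug->F->R->D->L->B->refl->D->L'->G->R'->B->plug->B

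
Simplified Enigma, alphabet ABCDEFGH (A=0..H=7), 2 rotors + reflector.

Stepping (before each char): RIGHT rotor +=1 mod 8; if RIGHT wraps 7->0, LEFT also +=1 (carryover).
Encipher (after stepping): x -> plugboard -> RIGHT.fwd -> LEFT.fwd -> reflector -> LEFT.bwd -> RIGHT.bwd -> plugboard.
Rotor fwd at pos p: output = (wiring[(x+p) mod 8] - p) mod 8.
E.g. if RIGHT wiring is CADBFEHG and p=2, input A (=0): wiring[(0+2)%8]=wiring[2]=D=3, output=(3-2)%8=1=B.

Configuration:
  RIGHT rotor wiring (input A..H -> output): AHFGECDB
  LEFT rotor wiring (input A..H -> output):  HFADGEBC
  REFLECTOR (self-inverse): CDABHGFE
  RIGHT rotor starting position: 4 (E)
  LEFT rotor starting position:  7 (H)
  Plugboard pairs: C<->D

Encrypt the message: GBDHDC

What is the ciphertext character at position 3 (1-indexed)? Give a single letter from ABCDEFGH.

Char 1 ('G'): step: R->5, L=7; G->plug->G->R->B->L->A->refl->C->L'->H->R'->H->plug->H
Char 2 ('B'): step: R->6, L=7; B->plug->B->R->D->L->B->refl->D->L'->A->R'->F->plug->F
Char 3 ('D'): step: R->7, L=7; D->plug->C->R->A->L->D->refl->B->L'->D->R'->G->plug->G

G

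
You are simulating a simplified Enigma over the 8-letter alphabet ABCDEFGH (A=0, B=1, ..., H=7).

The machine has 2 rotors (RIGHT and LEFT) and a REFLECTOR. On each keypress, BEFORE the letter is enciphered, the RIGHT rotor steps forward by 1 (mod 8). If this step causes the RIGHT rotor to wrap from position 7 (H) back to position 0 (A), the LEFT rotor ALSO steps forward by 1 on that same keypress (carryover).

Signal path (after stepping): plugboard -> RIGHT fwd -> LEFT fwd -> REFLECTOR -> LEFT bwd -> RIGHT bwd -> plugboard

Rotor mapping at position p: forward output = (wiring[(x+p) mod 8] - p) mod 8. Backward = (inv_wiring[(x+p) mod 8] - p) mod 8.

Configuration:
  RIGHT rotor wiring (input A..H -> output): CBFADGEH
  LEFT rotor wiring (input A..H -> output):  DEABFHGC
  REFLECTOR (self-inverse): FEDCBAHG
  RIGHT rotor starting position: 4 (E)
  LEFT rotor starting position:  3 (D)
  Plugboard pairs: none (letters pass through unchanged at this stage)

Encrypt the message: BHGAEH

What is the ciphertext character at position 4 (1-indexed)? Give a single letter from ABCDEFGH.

Char 1 ('B'): step: R->5, L=3; B->plug->B->R->H->L->F->refl->A->L'->F->R'->D->plug->D
Char 2 ('H'): step: R->6, L=3; H->plug->H->R->A->L->G->refl->H->L'->E->R'->C->plug->C
Char 3 ('G'): step: R->7, L=3; G->plug->G->R->H->L->F->refl->A->L'->F->R'->H->plug->H
Char 4 ('A'): step: R->0, L->4 (L advanced); A->plug->A->R->C->L->C->refl->D->L'->B->R'->B->plug->B

B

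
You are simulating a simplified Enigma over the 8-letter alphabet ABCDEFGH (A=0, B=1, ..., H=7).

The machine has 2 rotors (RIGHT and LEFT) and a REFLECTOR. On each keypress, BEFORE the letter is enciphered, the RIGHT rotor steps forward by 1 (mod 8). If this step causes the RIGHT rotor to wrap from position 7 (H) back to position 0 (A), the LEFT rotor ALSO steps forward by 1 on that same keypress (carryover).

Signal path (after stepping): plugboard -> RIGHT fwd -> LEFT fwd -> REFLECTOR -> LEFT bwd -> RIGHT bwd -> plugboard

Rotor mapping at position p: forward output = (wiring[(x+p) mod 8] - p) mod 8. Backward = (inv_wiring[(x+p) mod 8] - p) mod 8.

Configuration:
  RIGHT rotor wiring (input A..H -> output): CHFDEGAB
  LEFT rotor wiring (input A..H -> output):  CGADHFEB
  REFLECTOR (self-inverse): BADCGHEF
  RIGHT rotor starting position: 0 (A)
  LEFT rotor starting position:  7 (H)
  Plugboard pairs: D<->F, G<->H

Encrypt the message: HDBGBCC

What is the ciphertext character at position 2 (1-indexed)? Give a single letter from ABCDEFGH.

Char 1 ('H'): step: R->1, L=7; H->plug->G->R->A->L->C->refl->D->L'->B->R'->H->plug->G
Char 2 ('D'): step: R->2, L=7; D->plug->F->R->H->L->F->refl->H->L'->C->R'->C->plug->C

C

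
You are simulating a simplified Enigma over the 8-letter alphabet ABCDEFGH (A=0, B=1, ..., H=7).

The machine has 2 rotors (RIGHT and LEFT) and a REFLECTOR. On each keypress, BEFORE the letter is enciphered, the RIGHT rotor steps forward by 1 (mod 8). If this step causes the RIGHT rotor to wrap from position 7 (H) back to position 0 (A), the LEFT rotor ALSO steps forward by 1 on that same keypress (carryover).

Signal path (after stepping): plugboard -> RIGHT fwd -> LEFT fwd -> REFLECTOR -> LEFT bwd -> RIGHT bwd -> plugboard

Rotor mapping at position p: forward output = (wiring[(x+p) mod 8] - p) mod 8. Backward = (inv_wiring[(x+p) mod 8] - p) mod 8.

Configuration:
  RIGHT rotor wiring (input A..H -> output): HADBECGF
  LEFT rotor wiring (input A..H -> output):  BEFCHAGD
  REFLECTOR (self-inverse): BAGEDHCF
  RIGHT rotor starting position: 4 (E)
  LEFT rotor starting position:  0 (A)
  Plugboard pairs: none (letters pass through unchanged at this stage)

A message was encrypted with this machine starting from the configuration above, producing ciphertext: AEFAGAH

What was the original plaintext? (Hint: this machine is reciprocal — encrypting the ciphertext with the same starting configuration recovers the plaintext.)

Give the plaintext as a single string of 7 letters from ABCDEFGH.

Char 1 ('A'): step: R->5, L=0; A->plug->A->R->F->L->A->refl->B->L'->A->R'->C->plug->C
Char 2 ('E'): step: R->6, L=0; E->plug->E->R->F->L->A->refl->B->L'->A->R'->A->plug->A
Char 3 ('F'): step: R->7, L=0; F->plug->F->R->F->L->A->refl->B->L'->A->R'->B->plug->B
Char 4 ('A'): step: R->0, L->1 (L advanced); A->plug->A->R->H->L->A->refl->B->L'->C->R'->F->plug->F
Char 5 ('G'): step: R->1, L=1; G->plug->G->R->E->L->H->refl->F->L'->F->R'->F->plug->F
Char 6 ('A'): step: R->2, L=1; A->plug->A->R->B->L->E->refl->D->L'->A->R'->D->plug->D
Char 7 ('H'): step: R->3, L=1; H->plug->H->R->A->L->D->refl->E->L'->B->R'->B->plug->B

Answer: CABFFDB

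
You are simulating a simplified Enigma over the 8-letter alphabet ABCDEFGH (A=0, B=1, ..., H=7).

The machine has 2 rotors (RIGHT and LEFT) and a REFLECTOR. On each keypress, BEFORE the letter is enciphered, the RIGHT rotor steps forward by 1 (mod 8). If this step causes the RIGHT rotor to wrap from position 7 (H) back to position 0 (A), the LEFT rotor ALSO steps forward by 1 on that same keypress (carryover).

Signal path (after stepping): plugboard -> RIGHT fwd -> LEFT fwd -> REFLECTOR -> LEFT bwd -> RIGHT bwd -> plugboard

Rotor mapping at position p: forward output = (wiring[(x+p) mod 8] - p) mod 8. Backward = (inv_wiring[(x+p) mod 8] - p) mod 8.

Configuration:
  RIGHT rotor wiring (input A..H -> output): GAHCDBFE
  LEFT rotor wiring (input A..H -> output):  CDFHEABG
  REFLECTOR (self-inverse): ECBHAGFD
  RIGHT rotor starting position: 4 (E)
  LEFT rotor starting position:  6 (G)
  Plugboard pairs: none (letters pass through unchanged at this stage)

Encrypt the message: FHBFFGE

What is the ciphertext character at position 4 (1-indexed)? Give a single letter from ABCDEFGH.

Char 1 ('F'): step: R->5, L=6; F->plug->F->R->C->L->E->refl->A->L'->B->R'->D->plug->D
Char 2 ('H'): step: R->6, L=6; H->plug->H->R->D->L->F->refl->G->L'->G->R'->B->plug->B
Char 3 ('B'): step: R->7, L=6; B->plug->B->R->H->L->C->refl->B->L'->F->R'->A->plug->A
Char 4 ('F'): step: R->0, L->7 (L advanced); F->plug->F->R->B->L->D->refl->H->L'->A->R'->B->plug->B

B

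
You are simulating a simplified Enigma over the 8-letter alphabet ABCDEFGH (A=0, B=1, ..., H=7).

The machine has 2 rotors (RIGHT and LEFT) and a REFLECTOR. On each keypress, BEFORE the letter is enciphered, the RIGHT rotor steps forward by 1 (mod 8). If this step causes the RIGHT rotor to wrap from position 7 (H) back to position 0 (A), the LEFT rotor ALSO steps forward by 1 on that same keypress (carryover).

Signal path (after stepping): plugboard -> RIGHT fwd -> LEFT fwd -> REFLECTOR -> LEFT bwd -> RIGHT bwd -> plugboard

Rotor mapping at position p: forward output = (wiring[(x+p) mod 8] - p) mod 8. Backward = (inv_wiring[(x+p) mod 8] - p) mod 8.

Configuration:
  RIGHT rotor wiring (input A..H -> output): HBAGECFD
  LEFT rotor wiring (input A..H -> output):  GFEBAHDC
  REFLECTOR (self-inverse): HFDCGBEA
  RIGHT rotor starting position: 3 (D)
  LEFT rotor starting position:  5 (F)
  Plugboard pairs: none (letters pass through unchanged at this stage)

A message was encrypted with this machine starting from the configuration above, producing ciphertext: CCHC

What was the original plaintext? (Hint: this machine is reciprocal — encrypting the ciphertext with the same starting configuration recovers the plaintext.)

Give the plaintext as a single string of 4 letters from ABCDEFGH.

Char 1 ('C'): step: R->4, L=5; C->plug->C->R->B->L->G->refl->E->L'->G->R'->B->plug->B
Char 2 ('C'): step: R->5, L=5; C->plug->C->R->G->L->E->refl->G->L'->B->R'->G->plug->G
Char 3 ('H'): step: R->6, L=5; H->plug->H->R->E->L->A->refl->H->L'->F->R'->B->plug->B
Char 4 ('C'): step: R->7, L=5; C->plug->C->R->C->L->F->refl->B->L'->D->R'->G->plug->G

Answer: BGBG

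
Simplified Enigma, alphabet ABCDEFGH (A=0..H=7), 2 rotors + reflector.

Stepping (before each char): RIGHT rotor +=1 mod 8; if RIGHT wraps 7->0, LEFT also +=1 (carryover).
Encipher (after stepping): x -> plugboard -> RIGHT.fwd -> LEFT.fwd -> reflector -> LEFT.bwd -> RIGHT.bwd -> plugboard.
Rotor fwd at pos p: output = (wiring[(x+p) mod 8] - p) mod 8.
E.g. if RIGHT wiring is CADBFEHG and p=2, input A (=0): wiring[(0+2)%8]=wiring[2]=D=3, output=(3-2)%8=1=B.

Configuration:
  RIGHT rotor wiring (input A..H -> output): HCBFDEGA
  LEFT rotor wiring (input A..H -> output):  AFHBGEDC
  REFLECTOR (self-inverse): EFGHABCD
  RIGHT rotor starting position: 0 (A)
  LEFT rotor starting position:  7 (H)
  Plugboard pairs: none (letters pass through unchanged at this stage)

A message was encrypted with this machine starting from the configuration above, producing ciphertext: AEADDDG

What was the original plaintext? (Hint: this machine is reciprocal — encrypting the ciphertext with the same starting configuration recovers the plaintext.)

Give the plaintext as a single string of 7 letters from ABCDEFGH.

Char 1 ('A'): step: R->1, L=7; A->plug->A->R->B->L->B->refl->F->L'->G->R'->H->plug->H
Char 2 ('E'): step: R->2, L=7; E->plug->E->R->E->L->C->refl->G->L'->C->R'->D->plug->D
Char 3 ('A'): step: R->3, L=7; A->plug->A->R->C->L->G->refl->C->L'->E->R'->F->plug->F
Char 4 ('D'): step: R->4, L=7; D->plug->D->R->E->L->C->refl->G->L'->C->R'->C->plug->C
Char 5 ('D'): step: R->5, L=7; D->plug->D->R->C->L->G->refl->C->L'->E->R'->F->plug->F
Char 6 ('D'): step: R->6, L=7; D->plug->D->R->E->L->C->refl->G->L'->C->R'->B->plug->B
Char 7 ('G'): step: R->7, L=7; G->plug->G->R->F->L->H->refl->D->L'->A->R'->B->plug->B

Answer: HDFCFBB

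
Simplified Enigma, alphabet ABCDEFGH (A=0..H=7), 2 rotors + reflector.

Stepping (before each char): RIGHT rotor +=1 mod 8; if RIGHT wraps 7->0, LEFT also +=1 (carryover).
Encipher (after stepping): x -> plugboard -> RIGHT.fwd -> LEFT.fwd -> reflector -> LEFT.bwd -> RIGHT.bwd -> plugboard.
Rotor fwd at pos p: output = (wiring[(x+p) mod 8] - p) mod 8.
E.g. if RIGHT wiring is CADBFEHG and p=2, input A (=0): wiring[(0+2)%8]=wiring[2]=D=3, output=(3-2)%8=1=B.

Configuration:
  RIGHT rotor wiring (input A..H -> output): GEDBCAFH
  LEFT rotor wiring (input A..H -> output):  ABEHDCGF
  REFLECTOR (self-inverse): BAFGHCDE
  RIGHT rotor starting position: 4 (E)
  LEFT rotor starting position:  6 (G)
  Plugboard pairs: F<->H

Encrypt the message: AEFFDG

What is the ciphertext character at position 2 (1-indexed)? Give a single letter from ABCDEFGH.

Char 1 ('A'): step: R->5, L=6; A->plug->A->R->D->L->D->refl->G->L'->E->R'->G->plug->G
Char 2 ('E'): step: R->6, L=6; E->plug->E->R->F->L->B->refl->A->L'->A->R'->C->plug->C

C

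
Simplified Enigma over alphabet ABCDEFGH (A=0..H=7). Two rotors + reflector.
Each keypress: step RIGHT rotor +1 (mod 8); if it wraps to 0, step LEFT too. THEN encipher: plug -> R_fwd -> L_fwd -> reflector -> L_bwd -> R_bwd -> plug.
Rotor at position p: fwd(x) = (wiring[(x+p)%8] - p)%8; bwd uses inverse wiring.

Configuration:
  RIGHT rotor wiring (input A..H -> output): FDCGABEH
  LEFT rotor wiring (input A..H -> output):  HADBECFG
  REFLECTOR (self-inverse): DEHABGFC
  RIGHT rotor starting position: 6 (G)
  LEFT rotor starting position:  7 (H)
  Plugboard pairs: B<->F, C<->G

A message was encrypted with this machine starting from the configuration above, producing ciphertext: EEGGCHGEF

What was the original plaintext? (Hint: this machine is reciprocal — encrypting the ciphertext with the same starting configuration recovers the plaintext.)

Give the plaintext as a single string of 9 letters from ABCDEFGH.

Char 1 ('E'): step: R->7, L=7; E->plug->E->R->H->L->G->refl->F->L'->F->R'->H->plug->H
Char 2 ('E'): step: R->0, L->0 (L advanced); E->plug->E->R->A->L->H->refl->C->L'->F->R'->A->plug->A
Char 3 ('G'): step: R->1, L=0; G->plug->C->R->F->L->C->refl->H->L'->A->R'->E->plug->E
Char 4 ('G'): step: R->2, L=0; G->plug->C->R->G->L->F->refl->G->L'->H->R'->D->plug->D
Char 5 ('C'): step: R->3, L=0; C->plug->G->R->A->L->H->refl->C->L'->F->R'->B->plug->F
Char 6 ('H'): step: R->4, L=0; H->plug->H->R->C->L->D->refl->A->L'->B->R'->E->plug->E
Char 7 ('G'): step: R->5, L=0; G->plug->C->R->C->L->D->refl->A->L'->B->R'->G->plug->C
Char 8 ('E'): step: R->6, L=0; E->plug->E->R->E->L->E->refl->B->L'->D->R'->H->plug->H
Char 9 ('F'): step: R->7, L=0; F->plug->B->R->G->L->F->refl->G->L'->H->R'->E->plug->E

Answer: HAEDFECHE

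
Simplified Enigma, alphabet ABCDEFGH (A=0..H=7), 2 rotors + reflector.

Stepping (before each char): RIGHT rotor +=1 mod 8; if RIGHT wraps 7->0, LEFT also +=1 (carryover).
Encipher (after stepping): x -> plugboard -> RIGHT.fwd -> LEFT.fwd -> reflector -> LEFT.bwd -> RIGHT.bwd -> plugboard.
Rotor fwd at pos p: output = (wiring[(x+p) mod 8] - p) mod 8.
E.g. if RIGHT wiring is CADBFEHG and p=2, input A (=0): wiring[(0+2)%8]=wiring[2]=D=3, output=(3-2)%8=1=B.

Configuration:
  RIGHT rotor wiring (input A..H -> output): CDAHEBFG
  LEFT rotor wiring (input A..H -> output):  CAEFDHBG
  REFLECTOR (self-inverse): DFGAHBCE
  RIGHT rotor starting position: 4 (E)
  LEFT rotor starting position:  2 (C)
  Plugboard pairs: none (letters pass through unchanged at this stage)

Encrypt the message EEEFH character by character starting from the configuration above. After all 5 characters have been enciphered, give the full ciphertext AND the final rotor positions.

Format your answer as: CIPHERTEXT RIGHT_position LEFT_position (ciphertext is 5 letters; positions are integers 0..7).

Char 1 ('E'): step: R->5, L=2; E->plug->E->R->G->L->A->refl->D->L'->B->R'->C->plug->C
Char 2 ('E'): step: R->6, L=2; E->plug->E->R->C->L->B->refl->F->L'->D->R'->H->plug->H
Char 3 ('E'): step: R->7, L=2; E->plug->E->R->A->L->C->refl->G->L'->H->R'->A->plug->A
Char 4 ('F'): step: R->0, L->3 (L advanced); F->plug->F->R->B->L->A->refl->D->L'->E->R'->E->plug->E
Char 5 ('H'): step: R->1, L=3; H->plug->H->R->B->L->A->refl->D->L'->E->R'->F->plug->F
Final: ciphertext=CHAEF, RIGHT=1, LEFT=3

Answer: CHAEF 1 3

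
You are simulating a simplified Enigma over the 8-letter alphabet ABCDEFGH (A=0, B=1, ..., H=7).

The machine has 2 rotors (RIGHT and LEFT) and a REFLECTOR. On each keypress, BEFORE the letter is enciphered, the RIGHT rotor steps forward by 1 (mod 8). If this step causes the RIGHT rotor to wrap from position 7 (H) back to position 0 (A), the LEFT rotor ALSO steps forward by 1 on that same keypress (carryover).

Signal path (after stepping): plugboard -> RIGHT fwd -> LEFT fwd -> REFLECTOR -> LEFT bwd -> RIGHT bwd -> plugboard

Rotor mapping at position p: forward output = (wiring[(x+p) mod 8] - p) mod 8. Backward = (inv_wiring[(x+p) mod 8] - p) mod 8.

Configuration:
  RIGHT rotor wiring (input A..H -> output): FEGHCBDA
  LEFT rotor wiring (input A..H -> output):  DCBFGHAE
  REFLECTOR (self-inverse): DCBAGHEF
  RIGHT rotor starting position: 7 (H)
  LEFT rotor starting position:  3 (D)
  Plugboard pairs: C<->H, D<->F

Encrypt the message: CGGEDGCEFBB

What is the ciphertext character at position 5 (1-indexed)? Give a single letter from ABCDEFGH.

Char 1 ('C'): step: R->0, L->4 (L advanced); C->plug->H->R->A->L->C->refl->B->L'->H->R'->D->plug->F
Char 2 ('G'): step: R->1, L=4; G->plug->G->R->H->L->B->refl->C->L'->A->R'->E->plug->E
Char 3 ('G'): step: R->2, L=4; G->plug->G->R->D->L->A->refl->D->L'->B->R'->E->plug->E
Char 4 ('E'): step: R->3, L=4; E->plug->E->R->F->L->G->refl->E->L'->C->R'->F->plug->D
Char 5 ('D'): step: R->4, L=4; D->plug->F->R->A->L->C->refl->B->L'->H->R'->C->plug->H

H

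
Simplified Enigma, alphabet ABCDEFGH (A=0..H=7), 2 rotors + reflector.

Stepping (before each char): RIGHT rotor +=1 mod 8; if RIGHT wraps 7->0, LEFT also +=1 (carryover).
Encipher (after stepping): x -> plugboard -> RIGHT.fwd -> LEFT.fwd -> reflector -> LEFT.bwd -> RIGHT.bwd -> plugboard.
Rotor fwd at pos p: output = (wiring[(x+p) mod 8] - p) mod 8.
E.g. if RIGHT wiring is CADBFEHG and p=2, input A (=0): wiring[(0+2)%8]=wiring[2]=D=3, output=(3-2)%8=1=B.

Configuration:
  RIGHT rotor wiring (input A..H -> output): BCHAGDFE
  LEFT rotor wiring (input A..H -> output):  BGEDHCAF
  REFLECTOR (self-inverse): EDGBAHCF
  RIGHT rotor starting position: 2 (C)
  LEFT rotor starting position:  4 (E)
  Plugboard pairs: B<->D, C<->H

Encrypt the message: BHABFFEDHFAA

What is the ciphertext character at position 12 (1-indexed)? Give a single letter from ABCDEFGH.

Char 1 ('B'): step: R->3, L=4; B->plug->D->R->C->L->E->refl->A->L'->G->R'->F->plug->F
Char 2 ('H'): step: R->4, L=4; H->plug->C->R->B->L->G->refl->C->L'->F->R'->E->plug->E
Char 3 ('A'): step: R->5, L=4; A->plug->A->R->G->L->A->refl->E->L'->C->R'->F->plug->F
Char 4 ('B'): step: R->6, L=4; B->plug->D->R->E->L->F->refl->H->L'->H->R'->A->plug->A
Char 5 ('F'): step: R->7, L=4; F->plug->F->R->H->L->H->refl->F->L'->E->R'->G->plug->G
Char 6 ('F'): step: R->0, L->5 (L advanced); F->plug->F->R->D->L->E->refl->A->L'->C->R'->B->plug->D
Char 7 ('E'): step: R->1, L=5; E->plug->E->R->C->L->A->refl->E->L'->D->R'->G->plug->G
Char 8 ('D'): step: R->2, L=5; D->plug->B->R->G->L->G->refl->C->L'->H->R'->G->plug->G
Char 9 ('H'): step: R->3, L=5; H->plug->C->R->A->L->F->refl->H->L'->F->R'->A->plug->A
Char 10 ('F'): step: R->4, L=5; F->plug->F->R->G->L->G->refl->C->L'->H->R'->B->plug->D
Char 11 ('A'): step: R->5, L=5; A->plug->A->R->G->L->G->refl->C->L'->H->R'->C->plug->H
Char 12 ('A'): step: R->6, L=5; A->plug->A->R->H->L->C->refl->G->L'->G->R'->B->plug->D

D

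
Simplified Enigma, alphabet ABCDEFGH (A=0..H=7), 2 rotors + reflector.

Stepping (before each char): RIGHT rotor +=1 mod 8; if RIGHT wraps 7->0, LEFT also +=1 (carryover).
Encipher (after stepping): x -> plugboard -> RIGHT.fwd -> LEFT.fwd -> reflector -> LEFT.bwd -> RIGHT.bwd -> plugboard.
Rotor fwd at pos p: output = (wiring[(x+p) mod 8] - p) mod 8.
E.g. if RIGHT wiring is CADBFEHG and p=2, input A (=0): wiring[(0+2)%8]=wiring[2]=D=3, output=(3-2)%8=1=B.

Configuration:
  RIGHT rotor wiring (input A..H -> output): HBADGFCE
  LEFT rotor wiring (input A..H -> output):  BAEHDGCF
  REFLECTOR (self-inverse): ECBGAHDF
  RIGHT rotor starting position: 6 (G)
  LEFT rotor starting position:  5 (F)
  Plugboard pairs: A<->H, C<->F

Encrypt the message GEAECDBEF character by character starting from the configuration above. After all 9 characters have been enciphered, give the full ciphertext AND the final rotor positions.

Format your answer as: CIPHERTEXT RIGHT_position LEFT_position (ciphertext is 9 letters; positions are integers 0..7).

Answer: BBCAFACHE 7 6

Derivation:
Char 1 ('G'): step: R->7, L=5; G->plug->G->R->G->L->C->refl->B->L'->A->R'->B->plug->B
Char 2 ('E'): step: R->0, L->6 (L advanced); E->plug->E->R->G->L->F->refl->H->L'->B->R'->B->plug->B
Char 3 ('A'): step: R->1, L=6; A->plug->H->R->G->L->F->refl->H->L'->B->R'->F->plug->C
Char 4 ('E'): step: R->2, L=6; E->plug->E->R->A->L->E->refl->A->L'->H->R'->H->plug->A
Char 5 ('C'): step: R->3, L=6; C->plug->F->R->E->L->G->refl->D->L'->C->R'->C->plug->F
Char 6 ('D'): step: R->4, L=6; D->plug->D->R->A->L->E->refl->A->L'->H->R'->H->plug->A
Char 7 ('B'): step: R->5, L=6; B->plug->B->R->F->L->B->refl->C->L'->D->R'->F->plug->C
Char 8 ('E'): step: R->6, L=6; E->plug->E->R->C->L->D->refl->G->L'->E->R'->A->plug->H
Char 9 ('F'): step: R->7, L=6; F->plug->C->R->C->L->D->refl->G->L'->E->R'->E->plug->E
Final: ciphertext=BBCAFACHE, RIGHT=7, LEFT=6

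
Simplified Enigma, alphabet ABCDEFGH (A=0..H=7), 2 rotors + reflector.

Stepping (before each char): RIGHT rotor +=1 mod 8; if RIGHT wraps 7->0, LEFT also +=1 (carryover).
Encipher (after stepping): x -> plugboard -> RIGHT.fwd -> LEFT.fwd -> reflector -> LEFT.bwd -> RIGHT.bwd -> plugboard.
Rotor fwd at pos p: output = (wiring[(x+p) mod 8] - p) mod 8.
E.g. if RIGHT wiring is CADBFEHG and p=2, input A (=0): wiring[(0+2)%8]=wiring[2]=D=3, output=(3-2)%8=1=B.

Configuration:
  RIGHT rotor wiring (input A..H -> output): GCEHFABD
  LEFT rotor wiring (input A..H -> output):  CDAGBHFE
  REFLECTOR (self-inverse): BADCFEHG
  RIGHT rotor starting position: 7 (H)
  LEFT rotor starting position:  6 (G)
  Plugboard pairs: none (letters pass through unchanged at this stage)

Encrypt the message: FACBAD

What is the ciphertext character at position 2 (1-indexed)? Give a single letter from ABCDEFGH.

Char 1 ('F'): step: R->0, L->7 (L advanced); F->plug->F->R->A->L->F->refl->E->L'->C->R'->B->plug->B
Char 2 ('A'): step: R->1, L=7; A->plug->A->R->B->L->D->refl->C->L'->F->R'->H->plug->H

H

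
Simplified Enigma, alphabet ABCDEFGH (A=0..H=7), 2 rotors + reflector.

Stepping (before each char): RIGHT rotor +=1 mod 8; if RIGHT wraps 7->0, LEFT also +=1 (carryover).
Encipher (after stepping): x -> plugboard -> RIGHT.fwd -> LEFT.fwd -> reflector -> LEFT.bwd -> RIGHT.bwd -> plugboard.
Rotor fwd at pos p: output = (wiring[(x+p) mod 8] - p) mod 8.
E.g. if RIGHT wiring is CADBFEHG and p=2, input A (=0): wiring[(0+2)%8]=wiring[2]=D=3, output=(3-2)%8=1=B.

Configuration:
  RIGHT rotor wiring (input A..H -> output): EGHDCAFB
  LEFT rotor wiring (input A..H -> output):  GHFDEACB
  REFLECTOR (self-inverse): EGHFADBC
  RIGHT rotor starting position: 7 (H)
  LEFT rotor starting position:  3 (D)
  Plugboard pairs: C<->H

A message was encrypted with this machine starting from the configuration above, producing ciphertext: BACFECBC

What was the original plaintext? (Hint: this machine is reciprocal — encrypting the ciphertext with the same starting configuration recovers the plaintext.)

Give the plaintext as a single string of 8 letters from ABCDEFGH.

Char 1 ('B'): step: R->0, L->4 (L advanced); B->plug->B->R->G->L->B->refl->G->L'->C->R'->E->plug->E
Char 2 ('A'): step: R->1, L=4; A->plug->A->R->F->L->D->refl->F->L'->D->R'->H->plug->C
Char 3 ('C'): step: R->2, L=4; C->plug->H->R->E->L->C->refl->H->L'->H->R'->F->plug->F
Char 4 ('F'): step: R->3, L=4; F->plug->F->R->B->L->E->refl->A->L'->A->R'->A->plug->A
Char 5 ('E'): step: R->4, L=4; E->plug->E->R->A->L->A->refl->E->L'->B->R'->C->plug->H
Char 6 ('C'): step: R->5, L=4; C->plug->H->R->F->L->D->refl->F->L'->D->R'->A->plug->A
Char 7 ('B'): step: R->6, L=4; B->plug->B->R->D->L->F->refl->D->L'->F->R'->F->plug->F
Char 8 ('C'): step: R->7, L=4; C->plug->H->R->G->L->B->refl->G->L'->C->R'->A->plug->A

Answer: ECFAHAFA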